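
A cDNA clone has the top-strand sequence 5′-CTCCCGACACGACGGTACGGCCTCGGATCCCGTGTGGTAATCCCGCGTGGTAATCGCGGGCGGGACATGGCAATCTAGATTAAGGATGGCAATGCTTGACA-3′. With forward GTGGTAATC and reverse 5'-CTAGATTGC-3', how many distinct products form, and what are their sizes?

The forward primer GTGGTAATC matches the top strand at positions 34–42, 47–55.
The reverse primer's reverse complement is GCAATCTAG, matching at positions 70–78.
Each forward site pairs with the reverse site to give a product ending at position 78: sizes 45, 32 bp.

Two products: 45 bp, 32 bp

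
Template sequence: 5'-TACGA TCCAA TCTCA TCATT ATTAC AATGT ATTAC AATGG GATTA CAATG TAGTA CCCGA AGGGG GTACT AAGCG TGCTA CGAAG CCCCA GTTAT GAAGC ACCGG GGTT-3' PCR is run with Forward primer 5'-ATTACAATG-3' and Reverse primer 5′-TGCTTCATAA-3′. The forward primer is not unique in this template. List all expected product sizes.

81 bp, 71 bp, 60 bp

The forward primer ATTACAATG matches the top strand at positions 21–29, 31–39, 42–50.
The reverse primer's reverse complement is TTATGAAGCA, matching at positions 92–101.
Each forward site pairs with the reverse site to give a product ending at position 101: sizes 81, 71, 60 bp.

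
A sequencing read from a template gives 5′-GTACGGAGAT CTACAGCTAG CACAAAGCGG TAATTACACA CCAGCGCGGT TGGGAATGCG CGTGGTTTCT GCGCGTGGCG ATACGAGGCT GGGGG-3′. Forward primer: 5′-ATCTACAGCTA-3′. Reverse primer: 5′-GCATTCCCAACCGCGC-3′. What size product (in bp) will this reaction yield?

The forward primer matches the template at positions 9–19.
The reverse primer's reverse complement is GCGCGGTTGGGAATGC, which matches the template at positions 44–59.
Product length = (reverse-primer end) − (forward-primer start) + 1 = 59 − 9 + 1 = 51 bp.

51 bp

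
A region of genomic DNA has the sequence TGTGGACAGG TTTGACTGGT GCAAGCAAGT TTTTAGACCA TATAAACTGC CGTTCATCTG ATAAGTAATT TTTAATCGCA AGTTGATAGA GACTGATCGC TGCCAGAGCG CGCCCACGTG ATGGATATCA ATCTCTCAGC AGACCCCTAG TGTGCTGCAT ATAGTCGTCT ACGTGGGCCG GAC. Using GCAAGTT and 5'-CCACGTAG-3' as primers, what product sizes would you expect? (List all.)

The forward primer GCAAGTT matches the top strand at positions 25–31, 78–84.
The reverse primer's reverse complement is CTACGTGG, matching at positions 169–176.
Each forward site pairs with the reverse site to give a product ending at position 176: sizes 152, 99 bp.

152 bp, 99 bp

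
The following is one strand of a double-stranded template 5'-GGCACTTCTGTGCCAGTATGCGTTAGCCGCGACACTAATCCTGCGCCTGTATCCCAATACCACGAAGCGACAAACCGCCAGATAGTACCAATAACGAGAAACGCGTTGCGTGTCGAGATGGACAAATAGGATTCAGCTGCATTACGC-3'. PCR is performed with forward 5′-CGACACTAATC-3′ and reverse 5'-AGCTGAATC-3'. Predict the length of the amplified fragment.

109 bp

Scanning the template, CGACACTAATC occurs at positions 30–40; this primer anneals to the bottom strand there with its 3' end pointing downstream.
Taking the reverse complement of AGCTGAATC gives GATTCAGCT, found at positions 130–138 on the template; the primer anneals here to the top strand with its 3' end pointing upstream.
Amplicon spans positions 30–138: 109 bp.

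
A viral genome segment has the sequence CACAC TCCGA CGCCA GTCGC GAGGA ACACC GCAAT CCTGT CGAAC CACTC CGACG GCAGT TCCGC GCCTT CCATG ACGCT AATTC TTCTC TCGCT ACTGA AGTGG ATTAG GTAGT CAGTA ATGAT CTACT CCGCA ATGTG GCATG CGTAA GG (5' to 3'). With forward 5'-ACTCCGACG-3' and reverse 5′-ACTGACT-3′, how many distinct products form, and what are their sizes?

The forward primer ACTCCGACG matches the top strand at positions 4–12, 47–55.
The reverse primer's reverse complement is AGTCAGT, matching at positions 113–119.
Each forward site pairs with the reverse site to give a product ending at position 119: sizes 116, 73 bp.

Two products: 116 bp, 73 bp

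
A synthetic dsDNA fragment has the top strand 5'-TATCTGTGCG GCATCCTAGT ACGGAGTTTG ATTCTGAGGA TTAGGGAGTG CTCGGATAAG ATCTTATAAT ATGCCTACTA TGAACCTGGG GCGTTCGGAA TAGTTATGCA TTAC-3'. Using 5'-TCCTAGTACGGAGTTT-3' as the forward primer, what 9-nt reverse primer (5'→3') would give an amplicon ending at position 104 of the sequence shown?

5'-ACTATTCCG-3'

The forward primer binds at positions 14–29; the product's 3' end on the top strand is position 104.
The reverse primer anneals to the top strand over positions 96–104, i.e. to CGGAATAGT.
Its sequence written 5'→3' is the reverse complement: ACTATTCCG.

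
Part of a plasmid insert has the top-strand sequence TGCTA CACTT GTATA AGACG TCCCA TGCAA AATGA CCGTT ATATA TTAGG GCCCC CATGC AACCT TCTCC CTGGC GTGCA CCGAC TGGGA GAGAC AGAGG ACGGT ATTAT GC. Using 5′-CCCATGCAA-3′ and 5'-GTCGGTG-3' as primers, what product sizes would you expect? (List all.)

The forward primer CCCATGCAA matches the top strand at positions 22–30, 54–62.
The reverse primer's reverse complement is CACCGAC, matching at positions 79–85.
Each forward site pairs with the reverse site to give a product ending at position 85: sizes 64, 32 bp.

64 bp, 32 bp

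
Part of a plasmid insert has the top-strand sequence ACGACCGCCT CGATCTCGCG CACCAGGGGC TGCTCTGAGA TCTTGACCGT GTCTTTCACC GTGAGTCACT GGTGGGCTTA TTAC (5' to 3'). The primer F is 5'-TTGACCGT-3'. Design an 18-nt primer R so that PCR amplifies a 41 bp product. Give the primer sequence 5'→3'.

The forward primer binds at positions 43–50, so a 41 bp product ends at position 43 + 41 − 1 = 83.
The reverse primer anneals to the top strand over positions 66–83, i.e. to TCACTGGTGGGCTTATTA.
Its sequence written 5'→3' is the reverse complement: TAATAAGCCCACCAGTGA.

5'-TAATAAGCCCACCAGTGA-3'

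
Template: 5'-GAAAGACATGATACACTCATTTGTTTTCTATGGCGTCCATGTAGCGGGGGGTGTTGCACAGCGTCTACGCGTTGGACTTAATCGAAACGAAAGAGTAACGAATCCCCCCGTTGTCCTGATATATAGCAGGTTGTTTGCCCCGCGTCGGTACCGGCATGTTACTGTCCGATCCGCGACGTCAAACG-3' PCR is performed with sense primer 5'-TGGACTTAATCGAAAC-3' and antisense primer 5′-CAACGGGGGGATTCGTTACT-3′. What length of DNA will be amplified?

41 bp

Forward primer TGGACTTAATCGAAAC is found on the top strand at positions 73–88.
The reverse primer's reverse complement is AGTAACGAATCCCCCCGTTG, which matches the template at positions 94–113.
The product runs from position 73 to position 113, so its length is 113 − 73 + 1 = 41 bp.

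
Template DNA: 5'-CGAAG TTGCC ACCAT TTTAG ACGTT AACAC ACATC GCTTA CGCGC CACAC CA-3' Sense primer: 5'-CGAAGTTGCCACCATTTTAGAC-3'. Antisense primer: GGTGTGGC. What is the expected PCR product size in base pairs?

The forward primer matches the template at positions 1–22.
Reverse complement of the reverse primer: GCCACACC. This occurs on the top strand at positions 44–51.
Amplicon spans positions 1–51: 51 bp.

51 bp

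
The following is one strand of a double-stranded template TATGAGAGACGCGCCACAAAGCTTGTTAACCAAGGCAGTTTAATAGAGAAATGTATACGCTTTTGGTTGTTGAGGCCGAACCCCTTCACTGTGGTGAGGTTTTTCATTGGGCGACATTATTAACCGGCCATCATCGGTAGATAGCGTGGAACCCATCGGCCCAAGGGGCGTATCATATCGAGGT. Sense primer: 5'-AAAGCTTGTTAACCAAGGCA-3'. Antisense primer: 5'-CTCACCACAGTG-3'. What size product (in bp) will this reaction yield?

Forward primer AAAGCTTGTTAACCAAGGCA is found on the top strand at positions 18–37.
The reverse primer's reverse complement is CACTGTGGTGAG, which matches the template at positions 87–98.
The product runs from position 18 to position 98, so its length is 98 − 18 + 1 = 81 bp.

81 bp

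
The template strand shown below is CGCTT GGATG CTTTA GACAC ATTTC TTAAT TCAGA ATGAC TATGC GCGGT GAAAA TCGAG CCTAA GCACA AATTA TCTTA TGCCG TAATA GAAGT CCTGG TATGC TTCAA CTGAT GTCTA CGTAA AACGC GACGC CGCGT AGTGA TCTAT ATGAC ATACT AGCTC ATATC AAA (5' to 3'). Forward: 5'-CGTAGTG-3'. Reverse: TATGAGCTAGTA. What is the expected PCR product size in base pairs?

Forward primer CGTAGTG is found on the top strand at positions 138–144.
Reverse complement of the reverse primer: TACTAGCTCATA. This occurs on the top strand at positions 157–168.
Product length = (reverse-primer end) − (forward-primer start) + 1 = 168 − 138 + 1 = 31 bp.

31 bp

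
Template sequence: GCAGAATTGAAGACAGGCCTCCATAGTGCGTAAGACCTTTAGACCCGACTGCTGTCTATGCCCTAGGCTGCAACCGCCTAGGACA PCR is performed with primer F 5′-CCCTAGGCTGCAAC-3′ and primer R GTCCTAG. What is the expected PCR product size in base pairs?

24 bp

Forward primer CCCTAGGCTGCAAC is found on the top strand at positions 61–74.
Taking the reverse complement of GTCCTAG gives CTAGGAC, found at positions 78–84 on the template; the primer anneals here to the top strand with its 3' end pointing upstream.
Amplicon spans positions 61–84: 24 bp.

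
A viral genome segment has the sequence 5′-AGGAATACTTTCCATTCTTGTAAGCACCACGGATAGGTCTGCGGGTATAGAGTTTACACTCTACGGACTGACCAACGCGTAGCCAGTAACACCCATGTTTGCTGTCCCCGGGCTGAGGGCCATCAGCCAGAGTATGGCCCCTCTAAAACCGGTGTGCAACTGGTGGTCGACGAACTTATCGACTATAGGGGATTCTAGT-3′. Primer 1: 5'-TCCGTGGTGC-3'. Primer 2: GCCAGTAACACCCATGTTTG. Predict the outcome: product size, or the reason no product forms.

Primer 1 (TCCGTGGTGC) has reverse complement GCACCACGGA, which matches the top strand at positions 24–33; primer 1 anneals to the top strand there with its 3' end pointing upstream toward position 24.
Primer 2 (GCCAGTAACACCCATGTTTG) matches the top strand directly at positions 82–101; it anneals to the bottom strand with its 3' end pointing downstream toward position 101.
The 3' ends diverge (primer 1 extends toward position 1, primer 2 toward position 199), so the primers never converge on a shared product.

No product — the primers' 3' ends point away from each other.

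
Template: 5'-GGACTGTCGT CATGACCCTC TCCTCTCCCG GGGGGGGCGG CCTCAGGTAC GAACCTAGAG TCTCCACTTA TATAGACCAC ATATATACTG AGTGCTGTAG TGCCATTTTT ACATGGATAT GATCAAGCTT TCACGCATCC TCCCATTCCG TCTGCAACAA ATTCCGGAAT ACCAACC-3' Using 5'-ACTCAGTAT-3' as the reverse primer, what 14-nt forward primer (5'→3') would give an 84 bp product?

The reverse primer's reverse complement ATACTGAGT matches the template at positions 85–93, so the product ends at position 93.
An 84 bp product then starts at position 93 − 84 + 1 = 10.
The forward primer is identical to the top strand there: TCATGACCCTCTCC.

5'-TCATGACCCTCTCC-3'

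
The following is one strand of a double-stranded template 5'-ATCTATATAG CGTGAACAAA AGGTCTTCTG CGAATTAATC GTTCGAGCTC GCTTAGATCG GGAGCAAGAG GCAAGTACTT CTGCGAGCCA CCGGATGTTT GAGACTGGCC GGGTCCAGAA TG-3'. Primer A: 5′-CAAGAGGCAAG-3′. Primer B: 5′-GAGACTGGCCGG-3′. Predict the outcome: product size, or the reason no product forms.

No product — both primers anneal to the same strand and extend in the same direction.

Primer A (CAAGAGGCAAG) matches the top strand at positions 65–75 (3' end points downstream).
Primer B (GAGACTGGCCGG) also matches the top strand directly, at positions 101–112 — its reverse complement CCGGCCAGTCTC is not present.
Both primers anneal to the bottom strand with 3' ends pointing the same way, so neither can prime synthesis back toward the other.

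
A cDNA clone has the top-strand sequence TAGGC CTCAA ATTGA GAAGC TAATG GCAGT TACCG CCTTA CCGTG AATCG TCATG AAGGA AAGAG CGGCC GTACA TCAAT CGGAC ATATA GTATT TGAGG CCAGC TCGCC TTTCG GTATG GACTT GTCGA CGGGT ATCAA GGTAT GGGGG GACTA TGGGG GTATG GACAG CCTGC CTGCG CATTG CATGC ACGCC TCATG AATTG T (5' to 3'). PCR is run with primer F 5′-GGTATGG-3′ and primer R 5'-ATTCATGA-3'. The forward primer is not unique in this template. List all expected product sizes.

The forward primer GGTATGG matches the top strand at positions 115–121, 141–147, 160–166.
The reverse primer's reverse complement is TCATGAAT, matching at positions 196–203.
Each forward site pairs with the reverse site to give a product ending at position 203: sizes 89, 63, 44 bp.

89 bp, 63 bp, 44 bp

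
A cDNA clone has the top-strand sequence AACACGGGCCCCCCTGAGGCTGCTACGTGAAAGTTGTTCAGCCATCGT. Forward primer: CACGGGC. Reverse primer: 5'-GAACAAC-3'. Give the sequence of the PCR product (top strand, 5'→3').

Forward primer CACGGGC is found on the top strand at positions 3–9.
The reverse primer's reverse complement is GTTGTTC, which matches the template at positions 33–39.
The product is the template from position 3 through 39 (37 bp).

5'-CACGGGCCCCCCTGAGGCTGCTACGTGAAAGTTGTTC-3'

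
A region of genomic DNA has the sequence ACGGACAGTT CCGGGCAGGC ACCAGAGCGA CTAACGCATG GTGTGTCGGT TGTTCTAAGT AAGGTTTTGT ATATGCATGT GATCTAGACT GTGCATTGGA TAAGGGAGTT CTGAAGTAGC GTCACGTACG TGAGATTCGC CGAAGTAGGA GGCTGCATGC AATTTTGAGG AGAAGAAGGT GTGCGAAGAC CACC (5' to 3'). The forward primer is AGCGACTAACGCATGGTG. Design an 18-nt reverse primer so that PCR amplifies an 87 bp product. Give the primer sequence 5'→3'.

5'-AGAACTCCCTTATCCAAT-3'

The forward primer binds at positions 26–43, so an 87 bp product ends at position 26 + 87 − 1 = 112.
The reverse primer anneals to the top strand over positions 95–112, i.e. to ATTGGATAAGGGAGTTCT.
Its sequence written 5'→3' is the reverse complement: AGAACTCCCTTATCCAAT.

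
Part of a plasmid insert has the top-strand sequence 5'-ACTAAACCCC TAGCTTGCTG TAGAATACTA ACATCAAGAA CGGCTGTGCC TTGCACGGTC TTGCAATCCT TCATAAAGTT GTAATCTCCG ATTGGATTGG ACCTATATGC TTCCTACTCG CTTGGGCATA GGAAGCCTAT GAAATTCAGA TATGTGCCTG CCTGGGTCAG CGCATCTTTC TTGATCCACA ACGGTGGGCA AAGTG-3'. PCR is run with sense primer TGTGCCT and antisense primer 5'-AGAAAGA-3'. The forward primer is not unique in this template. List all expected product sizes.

137 bp, 29 bp

The forward primer TGTGCCT matches the top strand at positions 45–51, 153–159.
The reverse primer's reverse complement is TCTTTCT, matching at positions 175–181.
Each forward site pairs with the reverse site to give a product ending at position 181: sizes 137, 29 bp.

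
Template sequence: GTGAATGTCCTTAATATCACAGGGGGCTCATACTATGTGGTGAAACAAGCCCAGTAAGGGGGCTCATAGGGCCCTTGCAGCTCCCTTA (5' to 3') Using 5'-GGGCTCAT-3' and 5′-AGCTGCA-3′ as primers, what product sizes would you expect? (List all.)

59 bp, 23 bp

The forward primer GGGCTCAT matches the top strand at positions 24–31, 60–67.
The reverse primer's reverse complement is TGCAGCT, matching at positions 76–82.
Each forward site pairs with the reverse site to give a product ending at position 82: sizes 59, 23 bp.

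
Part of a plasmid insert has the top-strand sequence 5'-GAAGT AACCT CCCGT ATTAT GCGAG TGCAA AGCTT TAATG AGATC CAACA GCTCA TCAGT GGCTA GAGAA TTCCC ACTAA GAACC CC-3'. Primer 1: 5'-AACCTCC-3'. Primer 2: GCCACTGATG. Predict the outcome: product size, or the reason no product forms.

Primer 1 (AACCTCC) matches the top strand at positions 6–12; it acts as a forward primer.
Primer 2's reverse complement is CATCAGTGGC, matching the top strand at positions 54–63; it acts as a reverse primer.
The 3' ends face each other across positions 6–63, giving a 58 bp product.

Yes — a 58 bp product.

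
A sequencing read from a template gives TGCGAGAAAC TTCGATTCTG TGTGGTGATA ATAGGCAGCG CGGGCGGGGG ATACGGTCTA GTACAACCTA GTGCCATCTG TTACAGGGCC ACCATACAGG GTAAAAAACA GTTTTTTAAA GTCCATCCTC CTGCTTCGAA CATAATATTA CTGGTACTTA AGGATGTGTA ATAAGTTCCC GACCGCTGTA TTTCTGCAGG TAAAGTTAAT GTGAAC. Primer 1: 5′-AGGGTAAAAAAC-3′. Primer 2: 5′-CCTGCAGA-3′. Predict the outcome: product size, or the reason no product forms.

Yes — a 103 bp product.

Primer 1 (AGGGTAAAAAAC) matches the top strand at positions 98–109; it acts as a forward primer.
Primer 2's reverse complement is TCTGCAGG, matching the top strand at positions 193–200; it acts as a reverse primer.
The 3' ends face each other across positions 98–200, giving a 103 bp product.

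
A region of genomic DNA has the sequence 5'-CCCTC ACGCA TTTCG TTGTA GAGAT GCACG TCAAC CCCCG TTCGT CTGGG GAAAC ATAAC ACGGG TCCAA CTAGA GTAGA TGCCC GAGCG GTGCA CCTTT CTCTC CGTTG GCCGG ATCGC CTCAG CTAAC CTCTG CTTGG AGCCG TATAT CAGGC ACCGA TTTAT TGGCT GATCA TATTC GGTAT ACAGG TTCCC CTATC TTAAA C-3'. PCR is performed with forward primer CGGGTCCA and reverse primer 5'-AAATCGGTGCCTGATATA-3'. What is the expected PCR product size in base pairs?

Forward primer CGGGTCCA is found on the top strand at positions 62–69.
The reverse primer's reverse complement is TATATCAGGCACCGATTT, which matches the template at positions 146–163.
Product length = (reverse-primer end) − (forward-primer start) + 1 = 163 − 62 + 1 = 102 bp.

102 bp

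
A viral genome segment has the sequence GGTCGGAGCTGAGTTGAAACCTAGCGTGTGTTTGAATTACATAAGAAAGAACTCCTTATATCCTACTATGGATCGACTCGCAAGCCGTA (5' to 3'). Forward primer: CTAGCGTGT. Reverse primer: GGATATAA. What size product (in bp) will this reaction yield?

43 bp

Scanning the template, CTAGCGTGT occurs at positions 21–29; this primer anneals to the bottom strand there with its 3' end pointing downstream.
Taking the reverse complement of GGATATAA gives TTATATCC, found at positions 56–63 on the template; the primer anneals here to the top strand with its 3' end pointing upstream.
The product runs from position 21 to position 63, so its length is 63 − 21 + 1 = 43 bp.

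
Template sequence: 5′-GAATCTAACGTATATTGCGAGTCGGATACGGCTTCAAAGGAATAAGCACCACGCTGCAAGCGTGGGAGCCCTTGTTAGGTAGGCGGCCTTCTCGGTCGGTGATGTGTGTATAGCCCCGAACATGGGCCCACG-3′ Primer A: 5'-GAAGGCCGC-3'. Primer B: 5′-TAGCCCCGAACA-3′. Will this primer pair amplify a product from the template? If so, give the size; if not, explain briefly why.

Primer A (GAAGGCCGC) has reverse complement GCGGCCTTC, which matches the top strand at positions 83–91; primer A anneals to the top strand there with its 3' end pointing upstream toward position 83.
Primer B (TAGCCCCGAACA) matches the top strand directly at positions 111–122; it anneals to the bottom strand with its 3' end pointing downstream toward position 122.
The 3' ends diverge (primer A extends toward position 1, primer B toward position 132), so the primers never converge on a shared product.

No product — the primers' 3' ends point away from each other.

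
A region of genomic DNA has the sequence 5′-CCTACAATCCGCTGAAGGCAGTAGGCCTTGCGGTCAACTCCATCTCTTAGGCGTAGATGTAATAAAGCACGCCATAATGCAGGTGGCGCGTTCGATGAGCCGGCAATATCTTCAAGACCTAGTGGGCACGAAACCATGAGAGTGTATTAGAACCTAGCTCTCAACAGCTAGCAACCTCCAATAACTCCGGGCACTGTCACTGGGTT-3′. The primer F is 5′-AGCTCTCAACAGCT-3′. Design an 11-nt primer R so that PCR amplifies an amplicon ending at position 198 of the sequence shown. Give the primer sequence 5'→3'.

The forward primer binds at positions 156–169; the product's 3' end on the top strand is position 198.
The reverse primer anneals to the top strand over positions 188–198, i.e. to CGGGCACTGTC.
Its sequence written 5'→3' is the reverse complement: GACAGTGCCCG.

5'-GACAGTGCCCG-3'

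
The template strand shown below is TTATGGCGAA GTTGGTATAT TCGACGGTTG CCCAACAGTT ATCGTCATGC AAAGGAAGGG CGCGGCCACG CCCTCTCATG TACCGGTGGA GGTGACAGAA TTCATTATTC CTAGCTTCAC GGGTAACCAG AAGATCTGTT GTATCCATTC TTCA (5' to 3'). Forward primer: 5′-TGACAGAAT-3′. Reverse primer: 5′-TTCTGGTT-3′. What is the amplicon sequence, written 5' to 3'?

5'-TGACAGAATTCATTATTCCTAGCTTCACGGGTAACCAGAA-3'

Forward primer TGACAGAAT is found on the top strand at positions 93–101.
Reverse complement of the reverse primer: AACCAGAA. This occurs on the top strand at positions 125–132.
The product is the template from position 93 through 132 (40 bp).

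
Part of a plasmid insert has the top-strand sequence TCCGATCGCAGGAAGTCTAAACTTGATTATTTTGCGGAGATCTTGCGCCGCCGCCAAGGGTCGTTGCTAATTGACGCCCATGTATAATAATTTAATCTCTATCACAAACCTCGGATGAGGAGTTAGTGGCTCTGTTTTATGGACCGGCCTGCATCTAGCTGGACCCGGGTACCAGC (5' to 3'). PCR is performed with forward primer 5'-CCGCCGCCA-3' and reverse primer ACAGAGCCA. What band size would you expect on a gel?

Forward primer CCGCCGCCA is found on the top strand at positions 48–56.
The reverse primer's reverse complement is TGGCTCTGT, which matches the template at positions 127–135.
The product runs from position 48 to position 135, so its length is 135 − 48 + 1 = 88 bp.

88 bp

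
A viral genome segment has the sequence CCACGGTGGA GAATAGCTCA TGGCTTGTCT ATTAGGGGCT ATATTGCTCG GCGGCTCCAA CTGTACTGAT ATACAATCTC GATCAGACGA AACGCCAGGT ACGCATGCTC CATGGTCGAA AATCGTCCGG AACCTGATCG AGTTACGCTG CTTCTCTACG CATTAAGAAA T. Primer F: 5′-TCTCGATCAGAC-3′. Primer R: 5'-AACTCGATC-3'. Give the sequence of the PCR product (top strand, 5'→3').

Forward primer TCTCGATCAGAC is found on the top strand at positions 77–88.
The reverse primer's reverse complement is GATCGAGTT, which matches the template at positions 136–144.
The product is the template from position 77 through 144 (68 bp).

5'-TCTCGATCAGACGAAACGCCAGGTACGCATGCTCCATGGTCGAAAATCGTCCGGAACCTGATCGAGTT-3'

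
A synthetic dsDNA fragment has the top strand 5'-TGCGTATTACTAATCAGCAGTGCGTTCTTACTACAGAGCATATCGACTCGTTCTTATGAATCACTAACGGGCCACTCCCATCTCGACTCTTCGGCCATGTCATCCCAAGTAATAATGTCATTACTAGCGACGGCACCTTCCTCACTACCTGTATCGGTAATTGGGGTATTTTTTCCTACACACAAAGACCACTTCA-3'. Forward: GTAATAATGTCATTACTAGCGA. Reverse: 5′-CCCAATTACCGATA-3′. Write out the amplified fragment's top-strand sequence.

The forward primer matches the template at positions 109–130.
Reverse complement of the reverse primer: TATCGGTAATTGGG. This occurs on the top strand at positions 152–165.
The product is the template from position 109 through 165 (57 bp).

5'-GTAATAATGTCATTACTAGCGACGGCACCTTCCTCACTACCTGTATCGGTAATTGGG-3'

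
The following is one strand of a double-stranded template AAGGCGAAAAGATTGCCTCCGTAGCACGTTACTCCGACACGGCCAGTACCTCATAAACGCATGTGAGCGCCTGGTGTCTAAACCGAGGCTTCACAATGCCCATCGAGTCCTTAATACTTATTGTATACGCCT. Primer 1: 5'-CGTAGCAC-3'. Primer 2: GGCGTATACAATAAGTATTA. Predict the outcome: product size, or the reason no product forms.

Primer 1 (CGTAGCAC) matches the top strand at positions 20–27; it acts as a forward primer.
Primer 2's reverse complement is TAATACTTATTGTATACGCC, matching the top strand at positions 112–131; it acts as a reverse primer.
The 3' ends face each other across positions 20–131, giving a 112 bp product.

Yes — a 112 bp product.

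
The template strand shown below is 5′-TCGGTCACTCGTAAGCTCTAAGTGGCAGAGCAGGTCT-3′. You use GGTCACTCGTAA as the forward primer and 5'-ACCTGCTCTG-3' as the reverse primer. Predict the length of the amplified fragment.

33 bp

Scanning the template, GGTCACTCGTAA occurs at positions 3–14; this primer anneals to the bottom strand there with its 3' end pointing downstream.
Reverse complement of the reverse primer: CAGAGCAGGT. This occurs on the top strand at positions 26–35.
Amplicon spans positions 3–35: 33 bp.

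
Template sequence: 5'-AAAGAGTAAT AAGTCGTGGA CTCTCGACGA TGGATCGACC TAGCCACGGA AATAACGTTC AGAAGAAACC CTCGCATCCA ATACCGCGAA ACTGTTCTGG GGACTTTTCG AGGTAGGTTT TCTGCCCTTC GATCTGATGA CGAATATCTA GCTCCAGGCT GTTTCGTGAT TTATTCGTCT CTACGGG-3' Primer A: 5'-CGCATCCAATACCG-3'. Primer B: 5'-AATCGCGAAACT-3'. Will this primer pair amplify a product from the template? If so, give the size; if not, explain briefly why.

Primer B (AATCGCGAAACT) does not match the top strand, and its reverse complement AGTTTCGCGATT does not match either.
With no annealing site for primer B, no amplification occurs.

No product — primer B has no binding site in the template.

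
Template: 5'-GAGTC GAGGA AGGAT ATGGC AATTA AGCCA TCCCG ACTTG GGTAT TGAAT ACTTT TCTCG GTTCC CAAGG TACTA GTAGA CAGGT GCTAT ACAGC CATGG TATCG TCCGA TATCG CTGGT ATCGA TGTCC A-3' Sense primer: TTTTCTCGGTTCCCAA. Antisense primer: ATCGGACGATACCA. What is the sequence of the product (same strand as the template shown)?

Forward primer TTTTCTCGGTTCCCAA is found on the top strand at positions 53–68.
Taking the reverse complement of ATCGGACGATACCA gives TGGTATCGTCCGAT, found at positions 98–111 on the template; the primer anneals here to the top strand with its 3' end pointing upstream.
The product is the template from position 53 through 111 (59 bp).

5'-TTTTCTCGGTTCCCAAGGTACTAGTAGACAGGTGCTATACAGCCATGGTATCGTCCGAT-3'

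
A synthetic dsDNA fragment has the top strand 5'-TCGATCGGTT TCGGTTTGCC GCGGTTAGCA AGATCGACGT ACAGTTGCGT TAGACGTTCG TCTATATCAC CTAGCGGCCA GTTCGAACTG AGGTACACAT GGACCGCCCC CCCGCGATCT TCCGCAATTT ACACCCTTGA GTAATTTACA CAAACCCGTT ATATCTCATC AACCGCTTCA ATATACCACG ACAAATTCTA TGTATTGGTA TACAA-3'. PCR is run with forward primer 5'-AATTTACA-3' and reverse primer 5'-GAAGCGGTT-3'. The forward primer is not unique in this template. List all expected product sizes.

54 bp, 37 bp

The forward primer AATTTACA matches the top strand at positions 126–133, 143–150.
The reverse primer's reverse complement is AACCGCTTC, matching at positions 171–179.
Each forward site pairs with the reverse site to give a product ending at position 179: sizes 54, 37 bp.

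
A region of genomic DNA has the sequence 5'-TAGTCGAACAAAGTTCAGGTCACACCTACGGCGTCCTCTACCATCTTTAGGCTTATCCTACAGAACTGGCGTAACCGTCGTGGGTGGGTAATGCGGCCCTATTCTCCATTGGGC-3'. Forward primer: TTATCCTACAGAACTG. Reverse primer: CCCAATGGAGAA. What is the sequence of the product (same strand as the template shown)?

5'-TTATCCTACAGAACTGGCGTAACCGTCGTGGGTGGGTAATGCGGCCCTATTCTCCATTGGG-3'

The forward primer matches the template at positions 53–68.
Reverse complement of the reverse primer: TTCTCCATTGGG. This occurs on the top strand at positions 102–113.
The product is the template from position 53 through 113 (61 bp).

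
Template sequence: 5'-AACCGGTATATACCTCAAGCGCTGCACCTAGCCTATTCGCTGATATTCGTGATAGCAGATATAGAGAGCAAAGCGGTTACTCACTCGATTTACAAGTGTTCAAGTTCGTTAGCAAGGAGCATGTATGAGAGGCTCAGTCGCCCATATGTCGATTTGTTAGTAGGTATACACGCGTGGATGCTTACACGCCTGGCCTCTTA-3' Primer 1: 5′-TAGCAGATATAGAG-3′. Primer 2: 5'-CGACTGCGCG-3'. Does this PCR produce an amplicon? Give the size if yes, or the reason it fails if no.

Primer 2 (CGACTGCGCG) does not match the top strand, and its reverse complement CGCGCAGTCG does not match either.
With no annealing site for primer 2, no amplification occurs.

No product — primer 2 has no binding site in the template.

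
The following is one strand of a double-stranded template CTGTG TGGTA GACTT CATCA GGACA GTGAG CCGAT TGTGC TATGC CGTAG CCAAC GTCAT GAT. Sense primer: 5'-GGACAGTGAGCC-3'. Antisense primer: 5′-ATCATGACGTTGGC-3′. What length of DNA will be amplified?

43 bp

The forward primer matches the template at positions 21–32.
The reverse primer's reverse complement is GCCAACGTCATGAT, which matches the template at positions 50–63.
Amplicon spans positions 21–63: 43 bp.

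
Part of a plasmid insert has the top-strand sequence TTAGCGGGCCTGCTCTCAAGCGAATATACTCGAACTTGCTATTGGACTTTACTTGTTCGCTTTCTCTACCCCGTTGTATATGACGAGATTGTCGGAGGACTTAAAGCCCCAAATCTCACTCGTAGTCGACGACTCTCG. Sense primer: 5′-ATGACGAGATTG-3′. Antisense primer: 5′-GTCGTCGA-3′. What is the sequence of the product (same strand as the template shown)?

5'-ATGACGAGATTGTCGGAGGACTTAAAGCCCCAAATCTCACTCGTAGTCGACGAC-3'

Forward primer ATGACGAGATTG is found on the top strand at positions 80–91.
Taking the reverse complement of GTCGTCGA gives TCGACGAC, found at positions 126–133 on the template; the primer anneals here to the top strand with its 3' end pointing upstream.
The product is the template from position 80 through 133 (54 bp).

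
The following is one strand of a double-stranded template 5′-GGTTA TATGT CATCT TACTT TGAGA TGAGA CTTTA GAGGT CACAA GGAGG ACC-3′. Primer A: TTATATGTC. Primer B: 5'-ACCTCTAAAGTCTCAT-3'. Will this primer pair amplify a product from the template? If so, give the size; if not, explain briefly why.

Yes — a 38 bp product.

Primer A (TTATATGTC) matches the top strand at positions 3–11; it acts as a forward primer.
Primer B's reverse complement is ATGAGACTTTAGAGGT, matching the top strand at positions 25–40; it acts as a reverse primer.
The 3' ends face each other across positions 3–40, giving a 38 bp product.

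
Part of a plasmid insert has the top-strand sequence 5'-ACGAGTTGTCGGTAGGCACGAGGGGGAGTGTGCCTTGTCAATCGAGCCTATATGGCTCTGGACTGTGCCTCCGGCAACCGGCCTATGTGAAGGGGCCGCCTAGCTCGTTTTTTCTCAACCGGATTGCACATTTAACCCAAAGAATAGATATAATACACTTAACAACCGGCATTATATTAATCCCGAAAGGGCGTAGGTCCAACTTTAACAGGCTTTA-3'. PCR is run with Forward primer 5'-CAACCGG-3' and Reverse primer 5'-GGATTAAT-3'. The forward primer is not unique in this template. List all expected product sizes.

109 bp, 68 bp, 21 bp

The forward primer CAACCGG matches the top strand at positions 75–81, 116–122, 163–169.
The reverse primer's reverse complement is ATTAATCC, matching at positions 176–183.
Each forward site pairs with the reverse site to give a product ending at position 183: sizes 109, 68, 21 bp.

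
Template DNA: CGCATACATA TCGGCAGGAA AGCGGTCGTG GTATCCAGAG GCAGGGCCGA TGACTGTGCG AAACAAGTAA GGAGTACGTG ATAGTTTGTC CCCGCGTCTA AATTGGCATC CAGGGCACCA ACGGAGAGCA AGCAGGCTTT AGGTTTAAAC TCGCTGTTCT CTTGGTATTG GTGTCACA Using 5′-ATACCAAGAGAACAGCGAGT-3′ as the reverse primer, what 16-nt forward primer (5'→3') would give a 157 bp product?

5'-CGGCAGGAAAGCGGTC-3'

The reverse primer's reverse complement ACTCGCTGTTCTCTTGGTAT matches the template at positions 149–168, so the product ends at position 168.
A 157 bp product then starts at position 168 − 157 + 1 = 12.
The forward primer is identical to the top strand there: CGGCAGGAAAGCGGTC.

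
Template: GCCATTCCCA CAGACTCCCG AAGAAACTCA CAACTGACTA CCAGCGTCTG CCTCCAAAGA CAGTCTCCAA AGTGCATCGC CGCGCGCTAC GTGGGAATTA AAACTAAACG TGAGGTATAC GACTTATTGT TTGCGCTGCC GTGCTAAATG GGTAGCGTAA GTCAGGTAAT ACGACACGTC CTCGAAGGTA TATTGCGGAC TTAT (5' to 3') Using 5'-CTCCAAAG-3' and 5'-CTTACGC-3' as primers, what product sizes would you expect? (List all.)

The forward primer CTCCAAAG matches the top strand at positions 52–59, 65–72.
The reverse primer's reverse complement is GCGTAAG, matching at positions 155–161.
Each forward site pairs with the reverse site to give a product ending at position 161: sizes 110, 97 bp.

110 bp, 97 bp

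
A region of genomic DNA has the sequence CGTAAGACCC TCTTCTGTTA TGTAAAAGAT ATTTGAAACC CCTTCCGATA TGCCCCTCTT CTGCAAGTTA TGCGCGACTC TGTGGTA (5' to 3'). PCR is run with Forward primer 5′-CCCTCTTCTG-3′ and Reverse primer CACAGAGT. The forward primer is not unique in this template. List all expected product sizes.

The forward primer CCCTCTTCTG matches the top strand at positions 8–17, 54–63.
The reverse primer's reverse complement is ACTCTGTG, matching at positions 77–84.
Each forward site pairs with the reverse site to give a product ending at position 84: sizes 77, 31 bp.

77 bp, 31 bp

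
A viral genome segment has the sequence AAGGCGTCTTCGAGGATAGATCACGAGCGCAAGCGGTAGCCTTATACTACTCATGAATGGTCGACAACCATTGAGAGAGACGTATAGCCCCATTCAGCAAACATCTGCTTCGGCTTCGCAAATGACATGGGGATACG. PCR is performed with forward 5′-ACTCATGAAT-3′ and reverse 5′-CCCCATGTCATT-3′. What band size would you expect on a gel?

84 bp

Scanning the template, ACTCATGAAT occurs at positions 49–58; this primer anneals to the bottom strand there with its 3' end pointing downstream.
Reverse complement of the reverse primer: AATGACATGGGG. This occurs on the top strand at positions 121–132.
Amplicon spans positions 49–132: 84 bp.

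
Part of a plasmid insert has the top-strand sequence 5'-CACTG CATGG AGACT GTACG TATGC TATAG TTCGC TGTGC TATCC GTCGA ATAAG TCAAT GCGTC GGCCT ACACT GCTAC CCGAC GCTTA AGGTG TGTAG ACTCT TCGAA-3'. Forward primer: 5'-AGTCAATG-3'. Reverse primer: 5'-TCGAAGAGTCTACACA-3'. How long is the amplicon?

Scanning the template, AGTCAATG occurs at positions 54–61; this primer anneals to the bottom strand there with its 3' end pointing downstream.
Taking the reverse complement of TCGAAGAGTCTACACA gives TGTGTAGACTCTTCGA, found at positions 94–109 on the template; the primer anneals here to the top strand with its 3' end pointing upstream.
Amplicon spans positions 54–109: 56 bp.

56 bp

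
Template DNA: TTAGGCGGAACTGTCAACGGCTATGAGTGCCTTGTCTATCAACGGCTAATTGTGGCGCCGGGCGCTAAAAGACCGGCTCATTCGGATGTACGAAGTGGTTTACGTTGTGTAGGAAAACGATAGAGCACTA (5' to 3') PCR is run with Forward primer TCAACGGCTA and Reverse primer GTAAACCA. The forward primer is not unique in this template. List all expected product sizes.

The forward primer TCAACGGCTA matches the top strand at positions 14–23, 39–48.
The reverse primer's reverse complement is TGGTTTAC, matching at positions 96–103.
Each forward site pairs with the reverse site to give a product ending at position 103: sizes 90, 65 bp.

90 bp, 65 bp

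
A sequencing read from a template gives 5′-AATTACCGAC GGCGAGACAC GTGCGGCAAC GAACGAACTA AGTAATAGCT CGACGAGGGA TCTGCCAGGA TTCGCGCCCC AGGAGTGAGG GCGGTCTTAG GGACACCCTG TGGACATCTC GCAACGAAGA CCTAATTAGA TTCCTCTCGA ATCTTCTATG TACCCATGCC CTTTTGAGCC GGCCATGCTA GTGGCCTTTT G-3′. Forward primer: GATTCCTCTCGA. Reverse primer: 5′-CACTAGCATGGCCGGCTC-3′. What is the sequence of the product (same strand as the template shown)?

Scanning the template, GATTCCTCTCGA occurs at positions 139–150; this primer anneals to the bottom strand there with its 3' end pointing downstream.
The reverse primer's reverse complement is GAGCCGGCCATGCTAGTG, which matches the template at positions 176–193.
The product is the template from position 139 through 193 (55 bp).

5'-GATTCCTCTCGAATCTTCTATGTACCCATGCCCTTTTGAGCCGGCCATGCTAGTG-3'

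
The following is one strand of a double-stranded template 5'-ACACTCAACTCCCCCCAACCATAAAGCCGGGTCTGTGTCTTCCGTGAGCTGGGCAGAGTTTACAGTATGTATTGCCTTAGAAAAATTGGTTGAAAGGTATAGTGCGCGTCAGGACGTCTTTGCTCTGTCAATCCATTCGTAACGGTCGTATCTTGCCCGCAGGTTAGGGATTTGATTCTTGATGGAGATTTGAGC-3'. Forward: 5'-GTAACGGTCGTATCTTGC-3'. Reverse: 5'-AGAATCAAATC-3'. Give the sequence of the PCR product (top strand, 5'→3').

5'-GTAACGGTCGTATCTTGCCCGCAGGTTAGGGATTTGATTCT-3'

Forward primer GTAACGGTCGTATCTTGC is found on the top strand at positions 139–156.
The reverse primer's reverse complement is GATTTGATTCT, which matches the template at positions 169–179.
The product is the template from position 139 through 179 (41 bp).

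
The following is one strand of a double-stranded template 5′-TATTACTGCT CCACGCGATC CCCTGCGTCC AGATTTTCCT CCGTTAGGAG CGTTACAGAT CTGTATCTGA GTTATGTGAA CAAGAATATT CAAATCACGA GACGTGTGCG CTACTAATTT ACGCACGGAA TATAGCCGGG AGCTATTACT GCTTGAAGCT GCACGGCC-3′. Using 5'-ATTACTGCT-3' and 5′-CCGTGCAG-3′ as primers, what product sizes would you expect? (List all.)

The forward primer ATTACTGCT matches the top strand at positions 2–10, 145–153.
The reverse primer's reverse complement is CTGCACGG, matching at positions 159–166.
Each forward site pairs with the reverse site to give a product ending at position 166: sizes 165, 22 bp.

165 bp, 22 bp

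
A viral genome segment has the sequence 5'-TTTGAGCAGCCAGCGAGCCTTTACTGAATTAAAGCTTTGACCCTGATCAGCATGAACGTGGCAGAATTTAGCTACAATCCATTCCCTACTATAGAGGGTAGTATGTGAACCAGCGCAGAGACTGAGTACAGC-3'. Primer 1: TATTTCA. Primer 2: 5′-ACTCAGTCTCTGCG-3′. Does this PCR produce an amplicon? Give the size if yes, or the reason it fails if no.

Primer 1 (TATTTCA) does not match the top strand, and its reverse complement TGAAATA does not match either.
With no annealing site for primer 1, no amplification occurs.

No product — primer 1 has no binding site in the template.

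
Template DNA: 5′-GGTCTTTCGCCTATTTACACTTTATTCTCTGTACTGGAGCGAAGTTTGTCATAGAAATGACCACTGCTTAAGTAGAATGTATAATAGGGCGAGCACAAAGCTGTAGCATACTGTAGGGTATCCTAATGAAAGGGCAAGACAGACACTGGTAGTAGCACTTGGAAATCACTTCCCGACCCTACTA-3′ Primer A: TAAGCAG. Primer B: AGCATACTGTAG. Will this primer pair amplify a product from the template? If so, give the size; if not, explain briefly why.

Primer A (TAAGCAG) has reverse complement CTGCTTA, which matches the top strand at positions 64–70; primer A anneals to the top strand there with its 3' end pointing upstream toward position 64.
Primer B (AGCATACTGTAG) matches the top strand directly at positions 105–116; it anneals to the bottom strand with its 3' end pointing downstream toward position 116.
The 3' ends diverge (primer A extends toward position 1, primer B toward position 184), so the primers never converge on a shared product.

No product — the primers' 3' ends point away from each other.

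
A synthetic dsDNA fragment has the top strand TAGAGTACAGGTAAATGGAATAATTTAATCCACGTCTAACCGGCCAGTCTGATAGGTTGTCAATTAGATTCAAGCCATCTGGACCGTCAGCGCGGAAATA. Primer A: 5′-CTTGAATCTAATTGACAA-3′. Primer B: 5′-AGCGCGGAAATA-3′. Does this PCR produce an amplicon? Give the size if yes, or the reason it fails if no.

Primer A (CTTGAATCTAATTGACAA) has reverse complement TTGTCAATTAGATTCAAG, which matches the top strand at positions 57–74; primer A anneals to the top strand there with its 3' end pointing upstream toward position 57.
Primer B (AGCGCGGAAATA) matches the top strand directly at positions 89–100; it anneals to the bottom strand with its 3' end pointing downstream toward position 100.
The 3' ends diverge (primer A extends toward position 1, primer B toward position 100), so the primers never converge on a shared product.

No product — the primers' 3' ends point away from each other.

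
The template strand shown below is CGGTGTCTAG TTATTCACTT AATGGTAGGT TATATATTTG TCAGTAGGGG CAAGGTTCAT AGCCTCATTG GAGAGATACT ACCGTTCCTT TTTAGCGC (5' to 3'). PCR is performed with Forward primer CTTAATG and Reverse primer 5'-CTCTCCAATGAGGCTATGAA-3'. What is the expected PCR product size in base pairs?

58 bp

Forward primer CTTAATG is found on the top strand at positions 18–24.
The reverse primer's reverse complement is TTCATAGCCTCATTGGAGAG, which matches the template at positions 56–75.
Amplicon spans positions 18–75: 58 bp.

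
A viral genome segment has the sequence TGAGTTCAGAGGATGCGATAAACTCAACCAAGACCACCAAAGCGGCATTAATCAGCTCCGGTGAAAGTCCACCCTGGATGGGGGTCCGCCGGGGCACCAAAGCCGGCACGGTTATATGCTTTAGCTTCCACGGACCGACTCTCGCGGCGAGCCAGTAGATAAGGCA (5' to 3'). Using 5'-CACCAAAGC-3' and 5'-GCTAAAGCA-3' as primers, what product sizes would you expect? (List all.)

91 bp, 31 bp

The forward primer CACCAAAGC matches the top strand at positions 35–43, 95–103.
The reverse primer's reverse complement is TGCTTTAGC, matching at positions 117–125.
Each forward site pairs with the reverse site to give a product ending at position 125: sizes 91, 31 bp.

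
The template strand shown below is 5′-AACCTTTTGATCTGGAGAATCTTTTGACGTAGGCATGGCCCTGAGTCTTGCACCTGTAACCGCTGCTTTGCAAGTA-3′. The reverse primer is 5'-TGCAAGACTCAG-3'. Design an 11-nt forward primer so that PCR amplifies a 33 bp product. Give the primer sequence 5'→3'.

The reverse primer's reverse complement CTGAGTCTTGCA matches the template at positions 41–52, so the product ends at position 52.
A 33 bp product then starts at position 52 − 33 + 1 = 20.
The forward primer is identical to the top strand there: TCTTTTGACGT.

5'-TCTTTTGACGT-3'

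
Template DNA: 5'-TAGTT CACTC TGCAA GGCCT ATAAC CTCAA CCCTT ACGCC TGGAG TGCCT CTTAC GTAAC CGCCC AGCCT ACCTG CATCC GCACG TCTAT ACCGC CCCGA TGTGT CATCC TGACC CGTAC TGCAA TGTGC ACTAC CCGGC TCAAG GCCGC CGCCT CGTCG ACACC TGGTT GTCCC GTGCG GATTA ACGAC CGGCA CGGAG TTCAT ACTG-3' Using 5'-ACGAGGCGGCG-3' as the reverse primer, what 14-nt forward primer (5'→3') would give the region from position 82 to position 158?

The reverse primer's reverse complement CGCCGCCTCGT matches the template at positions 148–158; the product starts at position 82.
The forward primer is identical to the top strand over positions 82–95: CACGTCTATACCGC.

5'-CACGTCTATACCGC-3'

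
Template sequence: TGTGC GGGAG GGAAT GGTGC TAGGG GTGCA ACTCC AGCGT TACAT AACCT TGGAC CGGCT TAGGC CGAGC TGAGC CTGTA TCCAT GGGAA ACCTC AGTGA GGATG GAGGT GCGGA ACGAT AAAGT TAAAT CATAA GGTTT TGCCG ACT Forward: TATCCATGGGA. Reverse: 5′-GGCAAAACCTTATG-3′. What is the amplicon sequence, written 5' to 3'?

Forward primer TATCCATGGGA is found on the top strand at positions 79–89.
Taking the reverse complement of GGCAAAACCTTATG gives CATAAGGTTTTGCC, found at positions 131–144 on the template; the primer anneals here to the top strand with its 3' end pointing upstream.
The product is the template from position 79 through 144 (66 bp).

5'-TATCCATGGGAAACCTCAGTGAGGATGGAGGTGCGGAACGATAAAGTTAAATCATAAGGTTTTGCC-3'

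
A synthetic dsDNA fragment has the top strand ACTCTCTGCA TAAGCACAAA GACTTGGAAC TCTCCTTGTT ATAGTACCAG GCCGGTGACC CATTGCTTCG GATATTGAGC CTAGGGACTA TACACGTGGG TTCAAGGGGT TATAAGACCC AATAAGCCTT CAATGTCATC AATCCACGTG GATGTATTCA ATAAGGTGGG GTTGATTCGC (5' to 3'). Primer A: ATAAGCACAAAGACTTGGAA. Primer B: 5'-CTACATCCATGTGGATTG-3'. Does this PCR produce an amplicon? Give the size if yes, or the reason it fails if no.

No product — primer B has no binding site in the template.

Primer B (CTACATCCATGTGGATTG) does not match the top strand, and its reverse complement CAATCCACATGGATGTAG does not match either.
With no annealing site for primer B, no amplification occurs.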